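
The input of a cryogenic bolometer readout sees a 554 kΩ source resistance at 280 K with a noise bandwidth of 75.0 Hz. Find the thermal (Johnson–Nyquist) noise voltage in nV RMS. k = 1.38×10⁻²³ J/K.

801 nV

V_n = √(4kTRB)
4kTRB = 4 × 1.38×10⁻²³ × 280 × 5.54×10⁵ × 7.50×10¹ = 6.42×10⁻¹³ V²
V_n = √(6.42×10⁻¹³) = 8.01×10⁻⁷ V = 801 nV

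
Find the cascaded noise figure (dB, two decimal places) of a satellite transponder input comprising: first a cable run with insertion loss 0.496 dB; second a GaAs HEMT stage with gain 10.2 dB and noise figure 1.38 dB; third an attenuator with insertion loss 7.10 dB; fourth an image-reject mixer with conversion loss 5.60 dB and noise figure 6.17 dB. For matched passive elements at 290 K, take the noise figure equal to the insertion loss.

Convert to linear (a loss of L dB is a gain of −L dB): F_i = 10^(NF_i/10), G_i = 10^(G_i,dB/10)
  Stage 1: F_1 = 10^(0.496/10) = 1.121, G_1 = 10^(−0.496/10) = 0.8921
  Stage 2: F_2 = 10^(1.38/10) = 1.374, G_2 = 10^(10.2/10) = 10.47
  Stage 3: F_3 = 10^(7.10/10) = 5.129, G_3 = 10^(−7.10/10) = 0.1950
  Stage 4: F_4 = 10^(6.17/10) = 4.140, G_4 = 10^(−5.60/10) = 0.2754
Friis cascade:
  F = 1.121 + (1.374 − 1)/0.8921 + (5.129 − 1)/9.341 + (4.140 − 1)/1.821 = 3.706
NF = 10 log₁₀(3.706) = 5.69 dB

5.69 dB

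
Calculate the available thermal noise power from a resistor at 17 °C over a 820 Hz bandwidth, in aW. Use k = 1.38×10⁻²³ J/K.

T = 17 °C + 273.15 = 290.15 K
P_n = kTB = 1.38×10⁻²³ × 290.15 × 8.20×10² = 3.28×10⁻¹⁸ W = 3.28 aW

3.28 aW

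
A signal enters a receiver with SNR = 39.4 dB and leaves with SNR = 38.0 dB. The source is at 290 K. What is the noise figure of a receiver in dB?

NF (dB) = SNR_in(dB) − SNR_out(dB) when the source is at T₀
NF = 39.4 − 38.0 = 1.4 dB

1.4 dB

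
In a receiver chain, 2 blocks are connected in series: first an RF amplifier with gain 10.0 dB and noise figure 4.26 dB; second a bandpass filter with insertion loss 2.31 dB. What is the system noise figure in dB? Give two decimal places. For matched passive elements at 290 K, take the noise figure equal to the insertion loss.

Convert to linear (a loss of L dB is a gain of −L dB): F_i = 10^(NF_i/10), G_i = 10^(G_i,dB/10)
  Stage 1: F_1 = 10^(4.26/10) = 2.667, G_1 = 10^(10.0/10) = 10.00
  Stage 2: F_2 = 10^(2.31/10) = 1.702, G_2 = 10^(−2.31/10) = 0.5875
Friis cascade:
  F = 2.667 + (1.702 − 1)/10.00 = 2.737
NF = 10 log₁₀(2.737) = 4.37 dB

4.37 dB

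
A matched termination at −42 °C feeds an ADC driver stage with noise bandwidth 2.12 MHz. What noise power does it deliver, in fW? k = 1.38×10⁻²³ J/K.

T = −42 °C + 273.15 = 231.15 K
P_n = kTB = 1.38×10⁻²³ × 231.15 × 2.12×10⁶ = 6.76×10⁻¹⁵ W = 6.76 fW

6.76 fW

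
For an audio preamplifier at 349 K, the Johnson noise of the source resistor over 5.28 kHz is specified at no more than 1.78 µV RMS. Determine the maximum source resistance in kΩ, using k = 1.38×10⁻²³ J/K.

Johnson–Nyquist: V_n = √(4kTRB) ⇒ R = V_n² / (4kTB)
4kTB = 4 × 1.38×10⁻²³ × 349 × 5.28×10³ = 1.02×10⁻¹⁶
R = (1.78×10⁻⁶)² / 1.02×10⁻¹⁶ = 3.11×10⁴ Ω = 31.1 kΩ

31.1 kΩ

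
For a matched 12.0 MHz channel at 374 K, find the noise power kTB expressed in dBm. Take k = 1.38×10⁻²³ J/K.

−102.1 dBm

P_n = kTB = 1.38×10⁻²³ × 374 × 1.20×10⁷ = 6.19×10⁻¹⁴ W
In dBm: 10 log₁₀(6.19×10⁻¹⁴ / 10⁻³) = −102.1 dBm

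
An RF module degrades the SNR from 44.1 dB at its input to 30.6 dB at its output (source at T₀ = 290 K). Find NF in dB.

13.5 dB

NF (dB) = SNR_in(dB) − SNR_out(dB) when the source is at T₀
NF = 44.1 − 30.6 = 13.5 dB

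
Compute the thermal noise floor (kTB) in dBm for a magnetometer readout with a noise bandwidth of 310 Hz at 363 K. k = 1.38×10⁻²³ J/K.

−148.1 dBm

P_n = kTB = 1.38×10⁻²³ × 363 × 3.10×10² = 1.55×10⁻¹⁸ W
In dBm: 10 log₁₀(1.55×10⁻¹⁸ / 10⁻³) = −148.1 dBm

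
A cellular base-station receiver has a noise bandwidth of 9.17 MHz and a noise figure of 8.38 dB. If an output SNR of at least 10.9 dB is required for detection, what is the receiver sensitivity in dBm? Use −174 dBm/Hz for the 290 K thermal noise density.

Sensitivity = −174 + 10 log₁₀(B) + NF + SNR_min
= −174 + 69.62 + 8.38 + 10.9
= −85.10 dBm → −85.1 dBm

−85.1 dBm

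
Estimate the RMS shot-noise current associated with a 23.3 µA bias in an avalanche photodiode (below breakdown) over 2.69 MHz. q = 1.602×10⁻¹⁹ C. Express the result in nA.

I_n = √(2qI·B)
2qI·B = 2 × 1.602×10⁻¹⁹ × 2.33×10⁻⁵ × 2.69×10⁶ = 2.01×10⁻¹⁷ A²
I_n = √(2.01×10⁻¹⁷) = 4.48×10⁻⁹ A = 4.48 nA

4.48 nA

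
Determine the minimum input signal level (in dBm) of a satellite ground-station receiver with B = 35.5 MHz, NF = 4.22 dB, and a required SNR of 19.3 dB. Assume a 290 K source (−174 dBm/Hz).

−75.0 dBm

Sensitivity = −174 + 10 log₁₀(B) + NF + SNR_min
= −174 + 75.5 + 4.22 + 19.3
= −74.98 dBm → −75.0 dBm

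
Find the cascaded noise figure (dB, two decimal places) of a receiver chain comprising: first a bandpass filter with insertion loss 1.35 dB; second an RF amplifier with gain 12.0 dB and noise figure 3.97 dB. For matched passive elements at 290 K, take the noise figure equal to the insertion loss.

5.32 dB

Convert to linear (a loss of L dB is a gain of −L dB): F_i = 10^(NF_i/10), G_i = 10^(G_i,dB/10)
  Stage 1: F_1 = 10^(1.35/10) = 1.365, G_1 = 10^(−1.35/10) = 0.7328
  Stage 2: F_2 = 10^(3.97/10) = 2.495, G_2 = 10^(12.0/10) = 15.85
Friis cascade:
  F = 1.365 + (2.495 − 1)/0.7328 = 3.404
NF = 10 log₁₀(3.404) = 5.32 dB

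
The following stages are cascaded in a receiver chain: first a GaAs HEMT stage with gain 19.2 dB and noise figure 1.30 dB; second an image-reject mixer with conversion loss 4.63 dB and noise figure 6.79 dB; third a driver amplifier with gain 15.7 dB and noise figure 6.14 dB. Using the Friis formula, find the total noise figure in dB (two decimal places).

1.77 dB

Convert to linear (a loss of L dB is a gain of −L dB): F_i = 10^(NF_i/10), G_i = 10^(G_i,dB/10)
  Stage 1: F_1 = 10^(1.30/10) = 1.349, G_1 = 10^(19.2/10) = 83.18
  Stage 2: F_2 = 10^(6.79/10) = 4.775, G_2 = 10^(−4.63/10) = 0.3443
  Stage 3: F_3 = 10^(6.14/10) = 4.111, G_3 = 10^(15.7/10) = 37.15
Friis cascade:
  F = 1.349 + (4.775 − 1)/83.18 + (4.111 − 1)/28.64 = 1.503
NF = 10 log₁₀(1.503) = 1.77 dB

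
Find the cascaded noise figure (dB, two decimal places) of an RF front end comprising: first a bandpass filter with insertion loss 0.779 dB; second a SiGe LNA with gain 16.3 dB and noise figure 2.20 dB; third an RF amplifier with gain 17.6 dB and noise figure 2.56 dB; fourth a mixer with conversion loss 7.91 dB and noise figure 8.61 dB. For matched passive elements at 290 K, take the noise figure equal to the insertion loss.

Convert to linear (a loss of L dB is a gain of −L dB): F_i = 10^(NF_i/10), G_i = 10^(G_i,dB/10)
  Stage 1: F_1 = 10^(0.779/10) = 1.196, G_1 = 10^(−0.779/10) = 0.8358
  Stage 2: F_2 = 10^(2.20/10) = 1.660, G_2 = 10^(16.3/10) = 42.66
  Stage 3: F_3 = 10^(2.56/10) = 1.803, G_3 = 10^(17.6/10) = 57.54
  Stage 4: F_4 = 10^(8.61/10) = 7.261, G_4 = 10^(−7.91/10) = 0.1618
Friis cascade:
  F = 1.196 + (1.660 − 1)/0.8358 + (1.803 − 1)/35.65 + (7.261 − 1)/2052 = 2.011
NF = 10 log₁₀(2.011) = 3.03 dB

3.03 dB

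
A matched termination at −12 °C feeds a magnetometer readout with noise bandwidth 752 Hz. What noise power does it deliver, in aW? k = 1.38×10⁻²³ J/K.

T = −12 °C + 273.15 = 261.15 K
P_n = kTB = 1.38×10⁻²³ × 261.15 × 7.52×10² = 2.71×10⁻¹⁸ W = 2.71 aW

2.71 aW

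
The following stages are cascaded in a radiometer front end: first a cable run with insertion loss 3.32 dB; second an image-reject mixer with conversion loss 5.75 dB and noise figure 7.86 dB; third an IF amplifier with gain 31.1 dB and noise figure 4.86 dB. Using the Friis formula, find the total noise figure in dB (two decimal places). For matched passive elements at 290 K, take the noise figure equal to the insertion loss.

14.74 dB

Convert to linear (a loss of L dB is a gain of −L dB): F_i = 10^(NF_i/10), G_i = 10^(G_i,dB/10)
  Stage 1: F_1 = 10^(3.32/10) = 2.148, G_1 = 10^(−3.32/10) = 0.4656
  Stage 2: F_2 = 10^(7.86/10) = 6.109, G_2 = 10^(−5.75/10) = 0.2661
  Stage 3: F_3 = 10^(4.86/10) = 3.062, G_3 = 10^(31.1/10) = 1288
Friis cascade:
  F = 2.148 + (6.109 − 1)/0.4656 + (3.062 − 1)/0.1239 = 29.77
NF = 10 log₁₀(29.77) = 14.74 dB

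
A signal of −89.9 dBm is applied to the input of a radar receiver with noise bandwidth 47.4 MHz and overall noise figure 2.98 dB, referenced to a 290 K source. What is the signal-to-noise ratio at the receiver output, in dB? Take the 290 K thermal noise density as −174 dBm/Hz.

4.4 dB

Noise floor: N = −174 + 10 log₁₀(B) + NF
10 log₁₀(4.74×10⁷) = 76.76 dB
N = −174 + 76.76 + 2.98 = −94.26 dBm
SNR = P_sig − N = −89.9 − (−94.26) = 4.36 dB → 4.4 dB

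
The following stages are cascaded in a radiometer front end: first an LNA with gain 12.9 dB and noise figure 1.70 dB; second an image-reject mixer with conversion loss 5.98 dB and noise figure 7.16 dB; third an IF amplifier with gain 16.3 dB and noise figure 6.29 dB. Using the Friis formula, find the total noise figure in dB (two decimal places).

3.72 dB

Convert to linear (a loss of L dB is a gain of −L dB): F_i = 10^(NF_i/10), G_i = 10^(G_i,dB/10)
  Stage 1: F_1 = 10^(1.70/10) = 1.479, G_1 = 10^(12.9/10) = 19.50
  Stage 2: F_2 = 10^(7.16/10) = 5.200, G_2 = 10^(−5.98/10) = 0.2523
  Stage 3: F_3 = 10^(6.29/10) = 4.256, G_3 = 10^(16.3/10) = 42.66
Friis cascade:
  F = 1.479 + (5.200 − 1)/19.50 + (4.256 − 1)/4.920 = 2.356
NF = 10 log₁₀(2.356) = 3.72 dB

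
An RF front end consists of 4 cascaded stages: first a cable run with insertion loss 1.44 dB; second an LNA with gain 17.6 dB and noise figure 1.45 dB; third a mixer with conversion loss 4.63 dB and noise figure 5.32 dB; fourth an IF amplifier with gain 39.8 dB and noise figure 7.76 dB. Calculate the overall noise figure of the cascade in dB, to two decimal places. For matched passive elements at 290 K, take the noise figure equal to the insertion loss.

Convert to linear (a loss of L dB is a gain of −L dB): F_i = 10^(NF_i/10), G_i = 10^(G_i,dB/10)
  Stage 1: F_1 = 10^(1.44/10) = 1.393, G_1 = 10^(−1.44/10) = 0.7178
  Stage 2: F_2 = 10^(1.45/10) = 1.396, G_2 = 10^(17.6/10) = 57.54
  Stage 3: F_3 = 10^(5.32/10) = 3.404, G_3 = 10^(−4.63/10) = 0.3443
  Stage 4: F_4 = 10^(7.76/10) = 5.970, G_4 = 10^(39.8/10) = 9550
Friis cascade:
  F = 1.393 + (1.396 − 1)/0.7178 + (3.404 − 1)/41.30 + (5.970 − 1)/14.22 = 2.353
NF = 10 log₁₀(2.353) = 3.72 dB

3.72 dB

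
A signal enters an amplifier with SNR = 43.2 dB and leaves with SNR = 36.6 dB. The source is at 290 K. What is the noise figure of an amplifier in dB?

NF (dB) = SNR_in(dB) − SNR_out(dB) when the source is at T₀
NF = 43.2 − 36.6 = 6.6 dB

6.6 dB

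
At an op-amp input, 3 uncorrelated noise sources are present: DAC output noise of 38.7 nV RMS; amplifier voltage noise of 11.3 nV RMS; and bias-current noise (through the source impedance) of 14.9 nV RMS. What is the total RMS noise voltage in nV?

Uncorrelated sources add in power (mean-square): V_tot = √(ΣV_i²)
V_tot = √[(3.87×10⁻⁸)² + (1.13×10⁻⁸)² + (1.49×10⁻⁸)²] = 4.30×10⁻⁸ V = 43.0 nV

43.0 nV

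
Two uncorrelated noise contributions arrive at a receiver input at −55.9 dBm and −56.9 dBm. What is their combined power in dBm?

−53.4 dBm

Convert to linear, add, convert back:
P₁ = 2.57×10⁻⁹ W, P₂ = 2.04×10⁻⁹ W
P_tot = 4.61×10⁻⁹ W → 10 log₁₀(P_tot / 10⁻³) = −53.4 dBm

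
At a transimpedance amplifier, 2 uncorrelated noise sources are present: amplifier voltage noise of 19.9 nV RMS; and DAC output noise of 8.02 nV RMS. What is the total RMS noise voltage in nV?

Uncorrelated sources add in power (mean-square): V_tot = √(ΣV_i²)
V_tot = √[(1.99×10⁻⁸)² + (8.02×10⁻⁹)²] = 2.15×10⁻⁸ V = 21.5 nV

21.5 nV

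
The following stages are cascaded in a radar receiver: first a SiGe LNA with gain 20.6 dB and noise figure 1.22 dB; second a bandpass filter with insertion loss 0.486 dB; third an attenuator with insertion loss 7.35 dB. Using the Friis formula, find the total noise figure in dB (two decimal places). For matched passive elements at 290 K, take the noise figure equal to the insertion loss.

1.36 dB

Convert to linear (a loss of L dB is a gain of −L dB): F_i = 10^(NF_i/10), G_i = 10^(G_i,dB/10)
  Stage 1: F_1 = 10^(1.22/10) = 1.324, G_1 = 10^(20.6/10) = 114.8
  Stage 2: F_2 = 10^(0.486/10) = 1.118, G_2 = 10^(−0.486/10) = 0.8941
  Stage 3: F_3 = 10^(7.35/10) = 5.433, G_3 = 10^(−7.35/10) = 0.1841
Friis cascade:
  F = 1.324 + (1.118 − 1)/114.8 + (5.433 − 1)/102.7 = 1.369
NF = 10 log₁₀(1.369) = 1.36 dB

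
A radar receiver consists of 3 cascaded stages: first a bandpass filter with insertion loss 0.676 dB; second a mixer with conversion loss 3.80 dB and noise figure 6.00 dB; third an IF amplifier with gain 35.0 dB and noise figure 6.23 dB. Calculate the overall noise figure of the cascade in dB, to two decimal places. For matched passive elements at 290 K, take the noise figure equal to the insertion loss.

11.34 dB

Convert to linear (a loss of L dB is a gain of −L dB): F_i = 10^(NF_i/10), G_i = 10^(G_i,dB/10)
  Stage 1: F_1 = 10^(0.676/10) = 1.168, G_1 = 10^(−0.676/10) = 0.8559
  Stage 2: F_2 = 10^(6.00/10) = 3.981, G_2 = 10^(−3.80/10) = 0.4169
  Stage 3: F_3 = 10^(6.23/10) = 4.198, G_3 = 10^(35.0/10) = 3162
Friis cascade:
  F = 1.168 + (3.981 − 1)/0.8559 + (4.198 − 1)/0.3568 = 13.61
NF = 10 log₁₀(13.61) = 11.34 dB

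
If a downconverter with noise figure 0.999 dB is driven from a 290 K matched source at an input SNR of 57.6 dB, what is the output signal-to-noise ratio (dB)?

56.601 dB

By definition F = SNR_in/SNR_out, so in dB: SNR_out = SNR_in − NF
SNR_out = 57.6 − 0.999 = 56.601 dB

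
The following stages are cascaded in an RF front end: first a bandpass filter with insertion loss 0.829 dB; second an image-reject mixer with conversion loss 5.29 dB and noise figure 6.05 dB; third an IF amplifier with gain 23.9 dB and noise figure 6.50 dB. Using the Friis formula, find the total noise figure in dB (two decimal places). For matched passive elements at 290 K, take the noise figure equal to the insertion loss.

Convert to linear (a loss of L dB is a gain of −L dB): F_i = 10^(NF_i/10), G_i = 10^(G_i,dB/10)
  Stage 1: F_1 = 10^(0.829/10) = 1.210, G_1 = 10^(−0.829/10) = 0.8262
  Stage 2: F_2 = 10^(6.05/10) = 4.027, G_2 = 10^(−5.29/10) = 0.2958
  Stage 3: F_3 = 10^(6.50/10) = 4.467, G_3 = 10^(23.9/10) = 245.5
Friis cascade:
  F = 1.210 + (4.027 − 1)/0.8262 + (4.467 − 1)/0.2444 = 19.06
NF = 10 log₁₀(19.06) = 12.80 dB

12.80 dB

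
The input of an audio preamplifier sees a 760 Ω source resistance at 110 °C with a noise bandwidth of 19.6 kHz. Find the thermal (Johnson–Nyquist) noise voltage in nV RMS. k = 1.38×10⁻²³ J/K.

561 nV

T = 110 °C + 273.15 = 383.15 K
V_n = √(4kTRB)
4kTRB = 4 × 1.38×10⁻²³ × 383.15 × 7.60×10² × 1.96×10⁴ = 3.15×10⁻¹³ V²
V_n = √(3.15×10⁻¹³) = 5.61×10⁻⁷ V = 561 nV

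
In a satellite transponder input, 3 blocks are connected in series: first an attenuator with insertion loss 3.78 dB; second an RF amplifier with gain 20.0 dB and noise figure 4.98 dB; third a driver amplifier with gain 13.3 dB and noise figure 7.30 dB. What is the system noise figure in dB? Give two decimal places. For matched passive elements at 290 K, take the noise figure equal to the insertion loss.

8.82 dB

Convert to linear (a loss of L dB is a gain of −L dB): F_i = 10^(NF_i/10), G_i = 10^(G_i,dB/10)
  Stage 1: F_1 = 10^(3.78/10) = 2.388, G_1 = 10^(−3.78/10) = 0.4188
  Stage 2: F_2 = 10^(4.98/10) = 3.148, G_2 = 10^(20.0/10) = 100.0
  Stage 3: F_3 = 10^(7.30/10) = 5.370, G_3 = 10^(13.3/10) = 21.38
Friis cascade:
  F = 2.388 + (3.148 − 1)/0.4188 + (5.370 − 1)/41.88 = 7.621
NF = 10 log₁₀(7.621) = 8.82 dB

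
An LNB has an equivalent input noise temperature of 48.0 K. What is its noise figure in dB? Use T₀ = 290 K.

F = 1 + T_e/T₀ = 1 + 48.0/290 = 1.16552
NF = 10 log₁₀(1.16552) = 0.665 dB

0.665 dB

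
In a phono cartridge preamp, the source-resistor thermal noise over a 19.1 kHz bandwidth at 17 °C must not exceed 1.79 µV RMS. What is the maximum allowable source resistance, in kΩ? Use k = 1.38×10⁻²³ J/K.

T = 17 °C + 273.15 = 290.15 K
Johnson–Nyquist: V_n = √(4kTRB) ⇒ R = V_n² / (4kTB)
4kTB = 4 × 1.38×10⁻²³ × 290.15 × 1.91×10⁴ = 3.06×10⁻¹⁶
R = (1.79×10⁻⁶)² / 3.06×10⁻¹⁶ = 1.05×10⁴ Ω = 10.5 kΩ

10.5 kΩ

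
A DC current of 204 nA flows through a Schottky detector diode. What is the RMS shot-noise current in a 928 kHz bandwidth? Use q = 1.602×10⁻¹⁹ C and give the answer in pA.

I_n = √(2qI·B)
2qI·B = 2 × 1.602×10⁻¹⁹ × 2.04×10⁻⁷ × 9.28×10⁵ = 6.07×10⁻²⁰ A²
I_n = √(6.07×10⁻²⁰) = 2.46×10⁻¹⁰ A = 246 pA

246 pA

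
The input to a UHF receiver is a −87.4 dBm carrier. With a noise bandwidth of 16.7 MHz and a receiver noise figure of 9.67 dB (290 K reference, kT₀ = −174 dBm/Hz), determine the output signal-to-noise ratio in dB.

4.7 dB

Noise floor: N = −174 + 10 log₁₀(B) + NF
10 log₁₀(1.67×10⁷) = 72.23 dB
N = −174 + 72.23 + 9.67 = −92.10 dBm
SNR = P_sig − N = −87.4 − (−92.10) = 4.70 dB → 4.7 dB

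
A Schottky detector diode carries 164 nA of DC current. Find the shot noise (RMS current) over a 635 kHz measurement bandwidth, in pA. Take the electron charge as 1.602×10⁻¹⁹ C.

I_n = √(2qI·B)
2qI·B = 2 × 1.602×10⁻¹⁹ × 1.64×10⁻⁷ × 6.35×10⁵ = 3.34×10⁻²⁰ A²
I_n = √(3.34×10⁻²⁰) = 1.83×10⁻¹⁰ A = 183 pA

183 pA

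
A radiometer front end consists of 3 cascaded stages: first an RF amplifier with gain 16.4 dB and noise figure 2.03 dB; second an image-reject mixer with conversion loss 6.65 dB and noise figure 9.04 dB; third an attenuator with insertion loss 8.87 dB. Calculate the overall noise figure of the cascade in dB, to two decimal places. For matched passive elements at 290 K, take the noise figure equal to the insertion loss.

3.92 dB

Convert to linear (a loss of L dB is a gain of −L dB): F_i = 10^(NF_i/10), G_i = 10^(G_i,dB/10)
  Stage 1: F_1 = 10^(2.03/10) = 1.596, G_1 = 10^(16.4/10) = 43.65
  Stage 2: F_2 = 10^(9.04/10) = 8.017, G_2 = 10^(−6.65/10) = 0.2163
  Stage 3: F_3 = 10^(8.87/10) = 7.709, G_3 = 10^(−8.87/10) = 0.1297
Friis cascade:
  F = 1.596 + (8.017 − 1)/43.65 + (7.709 − 1)/9.441 = 2.467
NF = 10 log₁₀(2.467) = 3.92 dB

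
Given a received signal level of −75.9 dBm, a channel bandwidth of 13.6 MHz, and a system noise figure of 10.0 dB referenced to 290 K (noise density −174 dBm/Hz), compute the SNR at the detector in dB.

Noise floor: N = −174 + 10 log₁₀(B) + NF
10 log₁₀(1.36×10⁷) = 71.34 dB
N = −174 + 71.34 + 10.0 = −92.66 dBm
SNR = P_sig − N = −75.9 − (−92.66) = 16.76 dB → 16.8 dB

16.8 dB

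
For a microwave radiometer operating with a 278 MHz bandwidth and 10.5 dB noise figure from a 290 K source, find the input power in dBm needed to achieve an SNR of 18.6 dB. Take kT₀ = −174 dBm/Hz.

−60.5 dBm

Sensitivity = −174 + 10 log₁₀(B) + NF + SNR_min
= −174 + 84.44 + 10.5 + 18.6
= −60.46 dBm → −60.5 dBm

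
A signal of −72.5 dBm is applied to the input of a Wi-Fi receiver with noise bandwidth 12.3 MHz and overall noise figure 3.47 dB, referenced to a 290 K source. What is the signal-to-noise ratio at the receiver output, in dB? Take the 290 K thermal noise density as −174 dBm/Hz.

27.1 dB

Noise floor: N = −174 + 10 log₁₀(B) + NF
10 log₁₀(1.23×10⁷) = 70.9 dB
N = −174 + 70.9 + 3.47 = −99.63 dBm
SNR = P_sig − N = −72.5 − (−99.63) = 27.13 dB → 27.1 dB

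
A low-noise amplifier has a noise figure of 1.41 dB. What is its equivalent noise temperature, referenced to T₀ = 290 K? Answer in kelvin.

F = 10^(1.41/10) = 1.38357
T_e = (F − 1)·T₀ = (1.38357 − 1) × 290 = 111 K

111 K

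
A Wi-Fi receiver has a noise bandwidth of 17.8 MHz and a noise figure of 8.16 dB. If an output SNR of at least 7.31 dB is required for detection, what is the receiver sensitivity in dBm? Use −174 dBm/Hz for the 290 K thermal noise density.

−86.0 dBm

Sensitivity = −174 + 10 log₁₀(B) + NF + SNR_min
= −174 + 72.5 + 8.16 + 7.31
= −86.03 dBm → −86.0 dBm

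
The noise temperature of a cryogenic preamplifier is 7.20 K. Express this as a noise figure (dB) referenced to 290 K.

0.107 dB

F = 1 + T_e/T₀ = 1 + 7.20/290 = 1.02483
NF = 10 log₁₀(1.02483) = 0.107 dB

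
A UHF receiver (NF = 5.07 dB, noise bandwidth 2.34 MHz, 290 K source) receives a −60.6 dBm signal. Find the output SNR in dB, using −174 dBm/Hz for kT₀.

44.6 dB

Noise floor: N = −174 + 10 log₁₀(B) + NF
10 log₁₀(2.34×10⁶) = 63.69 dB
N = −174 + 63.69 + 5.07 = −105.24 dBm
SNR = P_sig − N = −60.6 − (−105.24) = 44.64 dB → 44.6 dB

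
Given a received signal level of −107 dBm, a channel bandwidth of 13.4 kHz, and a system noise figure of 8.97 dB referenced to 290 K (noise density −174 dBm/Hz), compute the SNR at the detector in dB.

Noise floor: N = −174 + 10 log₁₀(B) + NF
10 log₁₀(1.34×10⁴) = 41.27 dB
N = −174 + 41.27 + 8.97 = −123.76 dBm
SNR = P_sig − N = −107 − (−123.76) = 16.76 dB → 16.8 dB

16.8 dB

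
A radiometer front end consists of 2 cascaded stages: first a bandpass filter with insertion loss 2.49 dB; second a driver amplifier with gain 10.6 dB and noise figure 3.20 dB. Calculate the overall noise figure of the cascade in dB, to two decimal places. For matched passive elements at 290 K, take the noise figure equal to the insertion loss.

5.69 dB

Convert to linear (a loss of L dB is a gain of −L dB): F_i = 10^(NF_i/10), G_i = 10^(G_i,dB/10)
  Stage 1: F_1 = 10^(2.49/10) = 1.774, G_1 = 10^(−2.49/10) = 0.5636
  Stage 2: F_2 = 10^(3.20/10) = 2.089, G_2 = 10^(10.6/10) = 11.48
Friis cascade:
  F = 1.774 + (2.089 − 1)/0.5636 = 3.707
NF = 10 log₁₀(3.707) = 5.69 dB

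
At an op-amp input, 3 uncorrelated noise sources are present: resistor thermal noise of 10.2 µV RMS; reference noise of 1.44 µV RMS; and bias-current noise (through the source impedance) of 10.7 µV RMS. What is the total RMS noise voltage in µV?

Uncorrelated sources add in power (mean-square): V_tot = √(ΣV_i²)
V_tot = √[(1.02×10⁻⁵)² + (1.44×10⁻⁶)² + (1.07×10⁻⁵)²] = 1.49×10⁻⁵ V = 14.9 µV

14.9 µV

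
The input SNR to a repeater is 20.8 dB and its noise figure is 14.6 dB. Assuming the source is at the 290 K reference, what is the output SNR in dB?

6.2 dB

By definition F = SNR_in/SNR_out, so in dB: SNR_out = SNR_in − NF
SNR_out = 20.8 − 14.6 = 6.2 dB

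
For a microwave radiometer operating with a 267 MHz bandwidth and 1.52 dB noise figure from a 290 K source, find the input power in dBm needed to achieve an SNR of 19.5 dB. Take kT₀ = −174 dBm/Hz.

−68.7 dBm

Sensitivity = −174 + 10 log₁₀(B) + NF + SNR_min
= −174 + 84.27 + 1.52 + 19.5
= −68.71 dBm → −68.7 dBm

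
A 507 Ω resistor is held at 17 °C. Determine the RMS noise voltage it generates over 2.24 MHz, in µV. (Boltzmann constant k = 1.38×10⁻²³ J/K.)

T = 17 °C + 273.15 = 290.15 K
V_n = √(4kTRB)
4kTRB = 4 × 1.38×10⁻²³ × 290.15 × 5.07×10² × 2.24×10⁶ = 1.82×10⁻¹¹ V²
V_n = √(1.82×10⁻¹¹) = 4.26×10⁻⁶ V = 4.26 µV

4.26 µV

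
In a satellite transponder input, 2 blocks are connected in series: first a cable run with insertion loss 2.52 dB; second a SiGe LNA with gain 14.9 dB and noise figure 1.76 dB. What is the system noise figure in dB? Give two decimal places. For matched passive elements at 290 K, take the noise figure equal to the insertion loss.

4.28 dB

Convert to linear (a loss of L dB is a gain of −L dB): F_i = 10^(NF_i/10), G_i = 10^(G_i,dB/10)
  Stage 1: F_1 = 10^(2.52/10) = 1.786, G_1 = 10^(−2.52/10) = 0.5598
  Stage 2: F_2 = 10^(1.76/10) = 1.500, G_2 = 10^(14.9/10) = 30.90
Friis cascade:
  F = 1.786 + (1.500 − 1)/0.5598 = 2.679
NF = 10 log₁₀(2.679) = 4.28 dB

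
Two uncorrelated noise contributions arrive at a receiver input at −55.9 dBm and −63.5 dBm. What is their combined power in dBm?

−55.2 dBm

Convert to linear, add, convert back:
P₁ = 2.57×10⁻⁹ W, P₂ = 4.47×10⁻¹⁰ W
P_tot = 3.02×10⁻⁹ W → 10 log₁₀(P_tot / 10⁻³) = −55.2 dBm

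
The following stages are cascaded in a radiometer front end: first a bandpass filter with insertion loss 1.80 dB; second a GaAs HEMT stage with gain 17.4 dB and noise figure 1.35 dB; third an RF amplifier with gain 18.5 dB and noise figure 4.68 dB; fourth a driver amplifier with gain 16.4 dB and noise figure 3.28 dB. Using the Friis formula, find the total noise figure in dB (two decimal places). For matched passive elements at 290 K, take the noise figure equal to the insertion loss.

3.26 dB

Convert to linear (a loss of L dB is a gain of −L dB): F_i = 10^(NF_i/10), G_i = 10^(G_i,dB/10)
  Stage 1: F_1 = 10^(1.80/10) = 1.514, G_1 = 10^(−1.80/10) = 0.6607
  Stage 2: F_2 = 10^(1.35/10) = 1.365, G_2 = 10^(17.4/10) = 54.95
  Stage 3: F_3 = 10^(4.68/10) = 2.938, G_3 = 10^(18.5/10) = 70.79
  Stage 4: F_4 = 10^(3.28/10) = 2.128, G_4 = 10^(16.4/10) = 43.65
Friis cascade:
  F = 1.514 + (1.365 − 1)/0.6607 + (2.938 − 1)/36.31 + (2.128 − 1)/2570 = 2.119
NF = 10 log₁₀(2.119) = 3.26 dB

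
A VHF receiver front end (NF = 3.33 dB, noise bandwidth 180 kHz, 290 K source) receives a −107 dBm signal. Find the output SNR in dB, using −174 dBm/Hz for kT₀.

11.1 dB

Noise floor: N = −174 + 10 log₁₀(B) + NF
10 log₁₀(1.80×10⁵) = 52.55 dB
N = −174 + 52.55 + 3.33 = −118.12 dBm
SNR = P_sig − N = −107 − (−118.12) = 11.12 dB → 11.1 dB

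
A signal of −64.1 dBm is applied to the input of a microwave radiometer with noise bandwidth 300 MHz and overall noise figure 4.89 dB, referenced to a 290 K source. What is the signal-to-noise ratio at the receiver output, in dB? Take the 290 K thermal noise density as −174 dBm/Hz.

20.2 dB

Noise floor: N = −174 + 10 log₁₀(B) + NF
10 log₁₀(3.00×10⁸) = 84.77 dB
N = −174 + 84.77 + 4.89 = −84.34 dBm
SNR = P_sig − N = −64.1 − (−84.34) = 20.24 dB → 20.2 dB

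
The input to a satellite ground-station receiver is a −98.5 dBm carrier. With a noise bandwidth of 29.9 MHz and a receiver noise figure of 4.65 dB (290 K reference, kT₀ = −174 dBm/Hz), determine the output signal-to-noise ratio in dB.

Noise floor: N = −174 + 10 log₁₀(B) + NF
10 log₁₀(2.99×10⁷) = 74.76 dB
N = −174 + 74.76 + 4.65 = −94.59 dBm
SNR = P_sig − N = −98.5 − (−94.59) = −3.91 dB → −3.9 dB

−3.9 dB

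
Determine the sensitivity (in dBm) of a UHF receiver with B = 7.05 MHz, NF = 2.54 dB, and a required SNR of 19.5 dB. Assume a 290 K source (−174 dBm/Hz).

−83.5 dBm

Sensitivity = −174 + 10 log₁₀(B) + NF + SNR_min
= −174 + 68.48 + 2.54 + 19.5
= −83.48 dBm → −83.5 dBm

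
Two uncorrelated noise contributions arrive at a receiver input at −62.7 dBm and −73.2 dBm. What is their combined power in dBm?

−62.3 dBm

Convert to linear, add, convert back:
P₁ = 5.37×10⁻¹⁰ W, P₂ = 4.79×10⁻¹¹ W
P_tot = 5.85×10⁻¹⁰ W → 10 log₁₀(P_tot / 10⁻³) = −62.3 dBm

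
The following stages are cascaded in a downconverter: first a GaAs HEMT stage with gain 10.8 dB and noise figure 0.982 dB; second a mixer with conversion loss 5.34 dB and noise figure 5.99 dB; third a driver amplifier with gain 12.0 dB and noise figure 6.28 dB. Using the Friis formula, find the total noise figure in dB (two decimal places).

3.85 dB

Convert to linear (a loss of L dB is a gain of −L dB): F_i = 10^(NF_i/10), G_i = 10^(G_i,dB/10)
  Stage 1: F_1 = 10^(0.982/10) = 1.254, G_1 = 10^(10.8/10) = 12.02
  Stage 2: F_2 = 10^(5.99/10) = 3.972, G_2 = 10^(−5.34/10) = 0.2924
  Stage 3: F_3 = 10^(6.28/10) = 4.246, G_3 = 10^(12.0/10) = 15.85
Friis cascade:
  F = 1.254 + (3.972 − 1)/12.02 + (4.246 − 1)/3.516 = 2.424
NF = 10 log₁₀(2.424) = 3.85 dB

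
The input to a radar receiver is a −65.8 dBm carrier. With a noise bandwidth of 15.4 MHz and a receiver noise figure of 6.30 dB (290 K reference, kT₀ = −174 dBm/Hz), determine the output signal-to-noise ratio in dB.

30.0 dB

Noise floor: N = −174 + 10 log₁₀(B) + NF
10 log₁₀(1.54×10⁷) = 71.88 dB
N = −174 + 71.88 + 6.30 = −95.82 dBm
SNR = P_sig − N = −65.8 − (−95.82) = 30.02 dB → 30.0 dB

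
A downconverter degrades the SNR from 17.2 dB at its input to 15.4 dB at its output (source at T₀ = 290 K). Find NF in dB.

NF (dB) = SNR_in(dB) − SNR_out(dB) when the source is at T₀
NF = 17.2 − 15.4 = 1.8 dB

1.8 dB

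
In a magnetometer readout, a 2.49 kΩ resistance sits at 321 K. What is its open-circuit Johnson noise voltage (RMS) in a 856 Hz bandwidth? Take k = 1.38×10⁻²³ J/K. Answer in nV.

V_n = √(4kTRB)
4kTRB = 4 × 1.38×10⁻²³ × 321 × 2.49×10³ × 8.56×10² = 3.78×10⁻¹⁴ V²
V_n = √(3.78×10⁻¹⁴) = 1.94×10⁻⁷ V = 194 nV

194 nV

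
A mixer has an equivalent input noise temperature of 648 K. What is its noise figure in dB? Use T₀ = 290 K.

F = 1 + T_e/T₀ = 1 + 648/290 = 3.23448
NF = 10 log₁₀(3.23448) = 5.10 dB

5.10 dB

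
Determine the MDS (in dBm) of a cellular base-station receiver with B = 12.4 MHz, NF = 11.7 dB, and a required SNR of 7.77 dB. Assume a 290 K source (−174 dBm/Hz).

−83.6 dBm

Sensitivity = −174 + 10 log₁₀(B) + NF + SNR_min
= −174 + 70.93 + 11.7 + 7.77
= −83.60 dBm → −83.6 dBm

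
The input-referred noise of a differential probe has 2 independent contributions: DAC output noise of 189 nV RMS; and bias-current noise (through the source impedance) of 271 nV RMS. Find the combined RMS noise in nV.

330 nV

Uncorrelated sources add in power (mean-square): V_tot = √(ΣV_i²)
V_tot = √[(1.89×10⁻⁷)² + (2.71×10⁻⁷)²] = 3.30×10⁻⁷ V = 330 nV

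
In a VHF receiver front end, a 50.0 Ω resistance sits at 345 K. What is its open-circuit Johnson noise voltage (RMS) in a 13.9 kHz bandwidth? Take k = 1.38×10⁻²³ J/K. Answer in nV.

V_n = √(4kTRB)
4kTRB = 4 × 1.38×10⁻²³ × 345 × 5.00×10¹ × 1.39×10⁴ = 1.32×10⁻¹⁴ V²
V_n = √(1.32×10⁻¹⁴) = 1.15×10⁻⁷ V = 115 nV

115 nV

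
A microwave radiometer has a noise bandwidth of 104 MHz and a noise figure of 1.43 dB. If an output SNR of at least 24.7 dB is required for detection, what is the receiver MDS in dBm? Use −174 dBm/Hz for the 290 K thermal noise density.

Sensitivity = −174 + 10 log₁₀(B) + NF + SNR_min
= −174 + 80.17 + 1.43 + 24.7
= −67.70 dBm → −67.7 dBm

−67.7 dBm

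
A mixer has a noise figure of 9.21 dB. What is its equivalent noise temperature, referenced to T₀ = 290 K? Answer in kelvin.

2128 K

F = 10^(9.21/10) = 8.33681
T_e = (F − 1)·T₀ = (8.33681 − 1) × 290 = 2128 K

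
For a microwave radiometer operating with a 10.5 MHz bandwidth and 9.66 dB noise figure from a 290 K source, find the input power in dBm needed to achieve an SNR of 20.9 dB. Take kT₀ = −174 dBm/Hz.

−73.2 dBm

Sensitivity = −174 + 10 log₁₀(B) + NF + SNR_min
= −174 + 70.21 + 9.66 + 20.9
= −73.23 dBm → −73.2 dBm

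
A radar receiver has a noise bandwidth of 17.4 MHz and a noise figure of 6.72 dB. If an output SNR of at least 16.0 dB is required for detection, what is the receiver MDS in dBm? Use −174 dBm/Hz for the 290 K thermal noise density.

Sensitivity = −174 + 10 log₁₀(B) + NF + SNR_min
= −174 + 72.41 + 6.72 + 16.0
= −78.87 dBm → −78.9 dBm

−78.9 dBm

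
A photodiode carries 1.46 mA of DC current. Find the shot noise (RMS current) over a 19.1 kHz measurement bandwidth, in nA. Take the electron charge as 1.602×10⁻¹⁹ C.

I_n = √(2qI·B)
2qI·B = 2 × 1.602×10⁻¹⁹ × 1.46×10⁻³ × 1.91×10⁴ = 8.93×10⁻¹⁸ A²
I_n = √(8.93×10⁻¹⁸) = 2.99×10⁻⁹ A = 2.99 nA

2.99 nA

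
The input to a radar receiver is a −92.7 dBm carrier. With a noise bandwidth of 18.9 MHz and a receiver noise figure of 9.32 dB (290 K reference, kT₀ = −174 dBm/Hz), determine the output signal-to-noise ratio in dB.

Noise floor: N = −174 + 10 log₁₀(B) + NF
10 log₁₀(1.89×10⁷) = 72.76 dB
N = −174 + 72.76 + 9.32 = −91.92 dBm
SNR = P_sig − N = −92.7 − (−91.92) = −0.78 dB → −0.8 dB

−0.8 dB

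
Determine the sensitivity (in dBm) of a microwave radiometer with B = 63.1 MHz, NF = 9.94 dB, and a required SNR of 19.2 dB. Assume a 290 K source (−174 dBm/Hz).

−66.9 dBm

Sensitivity = −174 + 10 log₁₀(B) + NF + SNR_min
= −174 + 78 + 9.94 + 19.2
= −66.86 dBm → −66.9 dBm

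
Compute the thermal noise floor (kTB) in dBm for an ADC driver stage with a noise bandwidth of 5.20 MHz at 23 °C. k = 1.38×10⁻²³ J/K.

−106.7 dBm

T = 23 °C + 273.15 = 296.15 K
P_n = kTB = 1.38×10⁻²³ × 296.15 × 5.20×10⁶ = 2.13×10⁻¹⁴ W
In dBm: 10 log₁₀(2.13×10⁻¹⁴ / 10⁻³) = −106.7 dBm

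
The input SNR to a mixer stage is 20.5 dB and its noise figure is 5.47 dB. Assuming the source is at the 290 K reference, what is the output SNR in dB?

15.03 dB

By definition F = SNR_in/SNR_out, so in dB: SNR_out = SNR_in − NF
SNR_out = 20.5 − 5.47 = 15.03 dB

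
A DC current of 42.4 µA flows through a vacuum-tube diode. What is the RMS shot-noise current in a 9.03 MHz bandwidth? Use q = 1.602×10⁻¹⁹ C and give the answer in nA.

I_n = √(2qI·B)
2qI·B = 2 × 1.602×10⁻¹⁹ × 4.24×10⁻⁵ × 9.03×10⁶ = 1.23×10⁻¹⁶ A²
I_n = √(1.23×10⁻¹⁶) = 1.11×10⁻⁸ A = 11.1 nA

11.1 nA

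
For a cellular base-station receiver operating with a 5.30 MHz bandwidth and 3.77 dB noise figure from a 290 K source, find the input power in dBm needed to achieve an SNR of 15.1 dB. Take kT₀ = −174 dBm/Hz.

Sensitivity = −174 + 10 log₁₀(B) + NF + SNR_min
= −174 + 67.24 + 3.77 + 15.1
= −87.89 dBm → −87.9 dBm

−87.9 dBm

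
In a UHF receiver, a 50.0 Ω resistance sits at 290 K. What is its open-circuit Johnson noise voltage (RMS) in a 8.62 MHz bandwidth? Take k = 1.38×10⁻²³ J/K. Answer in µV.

V_n = √(4kTRB)
4kTRB = 4 × 1.38×10⁻²³ × 290 × 5.00×10¹ × 8.62×10⁶ = 6.90×10⁻¹² V²
V_n = √(6.90×10⁻¹²) = 2.63×10⁻⁶ V = 2.63 µV

2.63 µV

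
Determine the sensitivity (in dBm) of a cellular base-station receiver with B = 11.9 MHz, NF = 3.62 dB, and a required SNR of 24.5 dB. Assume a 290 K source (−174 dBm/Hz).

−75.1 dBm

Sensitivity = −174 + 10 log₁₀(B) + NF + SNR_min
= −174 + 70.76 + 3.62 + 24.5
= −75.12 dBm → −75.1 dBm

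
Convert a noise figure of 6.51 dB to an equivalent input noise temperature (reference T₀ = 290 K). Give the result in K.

1008 K

F = 10^(6.51/10) = 4.47713
T_e = (F − 1)·T₀ = (4.47713 − 1) × 290 = 1008 K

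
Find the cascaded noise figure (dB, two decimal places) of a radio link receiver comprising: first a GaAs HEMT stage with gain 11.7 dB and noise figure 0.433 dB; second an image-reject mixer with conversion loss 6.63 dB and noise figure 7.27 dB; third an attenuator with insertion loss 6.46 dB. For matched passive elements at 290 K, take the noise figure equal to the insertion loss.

3.92 dB

Convert to linear (a loss of L dB is a gain of −L dB): F_i = 10^(NF_i/10), G_i = 10^(G_i,dB/10)
  Stage 1: F_1 = 10^(0.433/10) = 1.105, G_1 = 10^(11.7/10) = 14.79
  Stage 2: F_2 = 10^(7.27/10) = 5.333, G_2 = 10^(−6.63/10) = 0.2173
  Stage 3: F_3 = 10^(6.46/10) = 4.426, G_3 = 10^(−6.46/10) = 0.2259
Friis cascade:
  F = 1.105 + (5.333 − 1)/14.79 + (4.426 − 1)/3.214 = 2.464
NF = 10 log₁₀(2.464) = 3.92 dB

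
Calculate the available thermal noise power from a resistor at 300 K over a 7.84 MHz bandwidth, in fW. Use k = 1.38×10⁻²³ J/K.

P_n = kTB = 1.38×10⁻²³ × 300 × 7.84×10⁶ = 3.25×10⁻¹⁴ W = 32.5 fW

32.5 fW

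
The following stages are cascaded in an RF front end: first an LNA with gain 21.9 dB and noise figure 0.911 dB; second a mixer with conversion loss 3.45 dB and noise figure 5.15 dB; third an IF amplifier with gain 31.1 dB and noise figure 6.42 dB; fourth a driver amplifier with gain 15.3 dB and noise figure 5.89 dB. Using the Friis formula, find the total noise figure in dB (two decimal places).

Convert to linear (a loss of L dB is a gain of −L dB): F_i = 10^(NF_i/10), G_i = 10^(G_i,dB/10)
  Stage 1: F_1 = 10^(0.911/10) = 1.233, G_1 = 10^(21.9/10) = 154.9
  Stage 2: F_2 = 10^(5.15/10) = 3.273, G_2 = 10^(−3.45/10) = 0.4519
  Stage 3: F_3 = 10^(6.42/10) = 4.385, G_3 = 10^(31.1/10) = 1288
  Stage 4: F_4 = 10^(5.89/10) = 3.882, G_4 = 10^(15.3/10) = 33.88
Friis cascade:
  F = 1.233 + (3.273 − 1)/154.9 + (4.385 − 1)/69.98 + (3.882 − 1)/9.016×10⁴ = 1.296
NF = 10 log₁₀(1.296) = 1.13 dB

1.13 dB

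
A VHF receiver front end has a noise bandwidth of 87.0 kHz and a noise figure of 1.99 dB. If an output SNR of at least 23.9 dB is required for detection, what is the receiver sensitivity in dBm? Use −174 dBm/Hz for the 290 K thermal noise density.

−98.7 dBm

Sensitivity = −174 + 10 log₁₀(B) + NF + SNR_min
= −174 + 49.4 + 1.99 + 23.9
= −98.71 dBm → −98.7 dBm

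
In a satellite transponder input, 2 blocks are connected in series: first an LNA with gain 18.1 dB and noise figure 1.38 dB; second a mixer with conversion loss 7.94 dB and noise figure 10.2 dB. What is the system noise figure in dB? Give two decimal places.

1.82 dB

Convert to linear (a loss of L dB is a gain of −L dB): F_i = 10^(NF_i/10), G_i = 10^(G_i,dB/10)
  Stage 1: F_1 = 10^(1.38/10) = 1.374, G_1 = 10^(18.1/10) = 64.57
  Stage 2: F_2 = 10^(10.2/10) = 10.47, G_2 = 10^(−7.94/10) = 0.1607
Friis cascade:
  F = 1.374 + (10.47 − 1)/64.57 = 1.521
NF = 10 log₁₀(1.521) = 1.82 dB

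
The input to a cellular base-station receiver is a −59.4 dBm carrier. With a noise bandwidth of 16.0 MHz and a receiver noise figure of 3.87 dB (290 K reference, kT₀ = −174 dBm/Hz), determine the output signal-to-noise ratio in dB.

Noise floor: N = −174 + 10 log₁₀(B) + NF
10 log₁₀(1.60×10⁷) = 72.04 dB
N = −174 + 72.04 + 3.87 = −98.09 dBm
SNR = P_sig − N = −59.4 − (−98.09) = 38.69 dB → 38.7 dB

38.7 dB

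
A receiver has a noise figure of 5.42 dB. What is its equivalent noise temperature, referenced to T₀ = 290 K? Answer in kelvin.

720 K

F = 10^(5.42/10) = 3.48337
T_e = (F − 1)·T₀ = (3.48337 − 1) × 290 = 720 K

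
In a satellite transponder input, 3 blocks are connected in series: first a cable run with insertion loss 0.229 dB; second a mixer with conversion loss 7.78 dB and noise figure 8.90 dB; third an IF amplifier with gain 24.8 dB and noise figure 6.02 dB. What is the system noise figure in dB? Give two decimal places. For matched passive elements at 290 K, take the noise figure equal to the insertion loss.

Convert to linear (a loss of L dB is a gain of −L dB): F_i = 10^(NF_i/10), G_i = 10^(G_i,dB/10)
  Stage 1: F_1 = 10^(0.229/10) = 1.054, G_1 = 10^(−0.229/10) = 0.9486
  Stage 2: F_2 = 10^(8.90/10) = 7.762, G_2 = 10^(−7.78/10) = 0.1667
  Stage 3: F_3 = 10^(6.02/10) = 3.999, G_3 = 10^(24.8/10) = 302.0
Friis cascade:
  F = 1.054 + (7.762 − 1)/0.9486 + (3.999 − 1)/0.1582 = 27.15
NF = 10 log₁₀(27.15) = 14.34 dB

14.34 dB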